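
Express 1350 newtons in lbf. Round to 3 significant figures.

1 newton = 0.224809 lbf.
So 1350 × 0.224809 ≈ 303 lbf.

303 pounds-force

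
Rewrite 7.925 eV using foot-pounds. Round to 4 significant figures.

9.365 × 10^-19 ft·lbf

1 electronvolt = 1.18170 × 10^-19 ft·lbf.
7.925 × 1.18170 × 10^-19 ≈ 9.365 × 10^-19 ft·lbf.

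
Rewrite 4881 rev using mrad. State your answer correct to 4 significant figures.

3.067e+7 mrad

1 revolution = 6283.19 mrad.
So 4881 × 6283.19 ≈ 3.067e+7 mrad.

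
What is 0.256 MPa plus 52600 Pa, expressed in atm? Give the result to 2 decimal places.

3.05 atmospheres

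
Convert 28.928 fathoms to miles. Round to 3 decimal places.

1 fathom = 0.00113636 miles.
So 28.928 × 0.00113636 ≈ 0.033 mi.

0.033 mi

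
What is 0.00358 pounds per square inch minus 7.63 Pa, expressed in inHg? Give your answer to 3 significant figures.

0.00504 inches of mercury

0.00358 psi = 0.00728895 inHg and 7.63 Pa = 0.00225314 inHg.
0.00728895 − 0.00225314 ≈ 0.00504 inHg.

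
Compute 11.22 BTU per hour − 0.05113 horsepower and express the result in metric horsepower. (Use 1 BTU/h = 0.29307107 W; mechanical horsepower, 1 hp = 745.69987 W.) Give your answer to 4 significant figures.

-0.04737 PS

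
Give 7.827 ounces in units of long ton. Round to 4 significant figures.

1 ounce = 2.79018e-5 long tons.
So 7.827 × 2.79018e-5 ≈ 0.0002184 long ton.

0.0002184 long tons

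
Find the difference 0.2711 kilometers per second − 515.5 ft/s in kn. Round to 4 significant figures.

221.6 knots

0.2711 km/s = 526.976 kn and 515.5 ft/s = 305.425 kn.
526.976 − 305.425 ≈ 221.6 kn.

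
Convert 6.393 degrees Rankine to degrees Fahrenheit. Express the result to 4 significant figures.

-453.3 °F

°R = °F + 459.67.
Applying the formula gives -453.3 °F.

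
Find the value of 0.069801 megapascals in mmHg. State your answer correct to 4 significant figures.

523.6 mmHg

1 megapascal = 7500.62 millimeters of mercury.
So 0.069801 × 7500.62 ≈ 523.6 mmHg.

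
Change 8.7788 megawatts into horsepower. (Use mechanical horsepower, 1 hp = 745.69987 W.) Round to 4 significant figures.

11770 horsepower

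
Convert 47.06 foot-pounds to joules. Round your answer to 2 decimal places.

63.80 J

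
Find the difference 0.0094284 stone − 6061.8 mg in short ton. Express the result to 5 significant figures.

5.9317 × 10^-5 short tons

0.0094284 st = 6.59988 × 10^-5 short ton and 6061.8 mg = 6.68199 × 10^-6 short ton.
6.59988 × 10^-5 − 6.68199 × 10^-6 ≈ 5.9317 × 10^-5 short ton.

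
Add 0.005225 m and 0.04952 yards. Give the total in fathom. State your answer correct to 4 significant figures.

0.005225 m = 0.00285706 fathom and 0.04952 yd = 0.0247600 fathom.
0.00285706 + 0.0247600 ≈ 0.02762 fathom.

0.02762 fathoms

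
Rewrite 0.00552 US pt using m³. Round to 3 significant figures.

2.61e-6 m³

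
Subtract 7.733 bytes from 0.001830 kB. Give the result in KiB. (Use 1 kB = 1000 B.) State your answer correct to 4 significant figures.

-0.005765 KiB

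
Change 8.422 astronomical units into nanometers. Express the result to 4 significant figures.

1.260e+21 nm

1 au = 1.49598e+20 nm.
Then 8.422 × 1.49598e+20 ≈ 1.260e+21 nm.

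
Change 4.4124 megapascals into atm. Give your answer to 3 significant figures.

43.5 atm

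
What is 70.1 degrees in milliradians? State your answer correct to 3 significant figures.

1220 mrad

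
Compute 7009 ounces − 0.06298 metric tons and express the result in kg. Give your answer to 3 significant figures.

136 kilograms

7009 oz = 198.702 kg and 0.06298 t = 62.9800 kg.
198.702 − 62.9800 ≈ 136 kg.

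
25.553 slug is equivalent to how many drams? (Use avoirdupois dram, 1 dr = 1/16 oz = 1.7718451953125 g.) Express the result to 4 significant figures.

1 slug = 8236.56 dr.
So 25.553 × 8236.56 ≈ 210500 dr.

210500 drams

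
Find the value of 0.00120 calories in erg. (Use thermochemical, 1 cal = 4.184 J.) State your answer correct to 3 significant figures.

50200 ergs

1 calorie = 4.18400e+7 ergs.
Thus 0.00120 × 4.18400e+7 ≈ 50200 erg.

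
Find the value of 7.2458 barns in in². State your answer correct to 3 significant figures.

1.12 × 10^-24 in²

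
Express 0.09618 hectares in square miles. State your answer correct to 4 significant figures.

0.0003714 square miles

1 hectare = 0.00386102 square miles.
Thus 0.09618 × 0.00386102 ≈ 0.0003714 mi².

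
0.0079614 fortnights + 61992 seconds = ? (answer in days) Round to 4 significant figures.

0.0079614 fortnight = 0.111460 d and 61992 s = 0.717500 d.
0.111460 + 0.717500 ≈ 0.8290 d.

0.8290 d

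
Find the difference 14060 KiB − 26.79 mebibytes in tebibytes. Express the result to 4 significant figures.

-1.245e-5 tebibytes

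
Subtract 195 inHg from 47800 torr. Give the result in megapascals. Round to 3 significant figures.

5.71 megapascals

47800 torr = 6.37281 MPa and 195 inHg = 0.660346 MPa.
6.37281 − 0.660346 ≈ 5.71 MPa.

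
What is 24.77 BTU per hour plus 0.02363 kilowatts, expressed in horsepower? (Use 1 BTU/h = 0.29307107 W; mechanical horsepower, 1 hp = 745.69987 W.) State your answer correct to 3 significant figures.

24.77 BTU/h = 0.00973498 hp and 0.02363 kW = 0.0316884 hp.
0.00973498 + 0.0316884 ≈ 0.0414 hp.

0.0414 hp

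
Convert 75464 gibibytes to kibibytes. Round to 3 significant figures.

1 gibibyte = 1.04858 × 10^6 kibibytes.
Then 75464 × 1.04858 × 10^6 ≈ 7.91 × 10^10 KiB.

7.91 × 10^10 kibibytes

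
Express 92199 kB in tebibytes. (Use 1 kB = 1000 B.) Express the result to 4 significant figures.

1 kilobyte = 9.09495 × 10^-10 TiB.
Then 92199 × 9.09495 × 10^-10 ≈ 8.385 × 10^-5 TiB.

8.385 × 10^-5 TiB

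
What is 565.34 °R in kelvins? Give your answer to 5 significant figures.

°R = K × 9/5.
Applying the formula gives 314.08 K.

314.08 kelvins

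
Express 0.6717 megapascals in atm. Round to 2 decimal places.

6.63 atm

1 MPa = 9.86923 atmospheres.
Then 0.6717 × 9.86923 ≈ 6.63 atm.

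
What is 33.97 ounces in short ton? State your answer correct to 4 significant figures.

0.001062 short ton

1 oz = 3.12500e-5 short ton.
So 33.97 × 3.12500e-5 ≈ 0.001062 short ton.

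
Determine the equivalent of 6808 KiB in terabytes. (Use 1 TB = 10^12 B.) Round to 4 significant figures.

6.971 × 10^-6 TB

1 KiB = 1.02400 × 10^-9 TB.
Then 6808 × 1.02400 × 10^-9 ≈ 6.971 × 10^-6 TB.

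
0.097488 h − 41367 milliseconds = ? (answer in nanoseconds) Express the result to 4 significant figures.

3.096 × 10^11 ns

0.097488 h = 3.50957 × 10^11 ns and 41367 ms = 4.13670 × 10^10 ns.
3.50957 × 10^11 − 4.13670 × 10^10 ≈ 3.096 × 10^11 ns.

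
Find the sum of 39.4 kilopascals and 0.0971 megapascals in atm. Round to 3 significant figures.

39.4 kPa = 0.388848 atm and 0.0971 MPa = 0.958302 atm.
0.388848 + 0.958302 ≈ 1.35 atm.

1.35 atm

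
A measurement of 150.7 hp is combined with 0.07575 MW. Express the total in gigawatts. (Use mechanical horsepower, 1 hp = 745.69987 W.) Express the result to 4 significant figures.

0.0001881 gigawatts

150.7 hp = 0.000112377 GW and 0.07575 MW = 7.57500 × 10^-5 GW.
0.000112377 + 7.57500 × 10^-5 ≈ 0.0001881 GW.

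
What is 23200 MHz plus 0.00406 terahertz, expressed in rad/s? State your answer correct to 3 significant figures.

23200 MHz = 1.45770 × 10^11 rad/s and 0.00406 THz = 2.55097 × 10^10 rad/s.
1.45770 × 10^11 + 2.55097 × 10^10 ≈ 1.71 × 10^11 rad/s.

1.71 × 10^11 rad/s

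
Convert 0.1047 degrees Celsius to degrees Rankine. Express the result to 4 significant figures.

491.9 degrees Rankine

°R = (°C + 273.15) × 9/5.
Applying the formula gives 491.9 °R.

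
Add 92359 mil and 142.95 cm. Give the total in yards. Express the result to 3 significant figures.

4.13 yd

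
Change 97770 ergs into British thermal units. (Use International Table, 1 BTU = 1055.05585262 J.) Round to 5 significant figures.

1 erg = 9.47817 × 10^-11 BTU.
Then 97770 × 9.47817 × 10^-11 ≈ 9.2668 × 10^-6 BTU.

9.2668 × 10^-6 BTU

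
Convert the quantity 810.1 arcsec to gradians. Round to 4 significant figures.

0.2500 grad

1 arcsec = 0.000308642 grad.
Then 810.1 × 0.000308642 ≈ 0.2500 grad.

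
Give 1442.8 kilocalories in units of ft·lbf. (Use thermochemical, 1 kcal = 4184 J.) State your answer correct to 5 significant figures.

4.4524e+6 ft·lbf

1 kcal = 3085.96 foot-pounds.
Thus 1442.8 × 3085.96 ≈ 4.4524e+6 ft·lbf.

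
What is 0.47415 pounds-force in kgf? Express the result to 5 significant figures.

0.21507 kilograms-force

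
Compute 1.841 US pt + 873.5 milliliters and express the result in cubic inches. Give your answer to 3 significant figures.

1.841 US pt = 53.1589 in³ and 873.5 mL = 53.3042 in³.
53.1589 + 53.3042 ≈ 106 in³.

106 in³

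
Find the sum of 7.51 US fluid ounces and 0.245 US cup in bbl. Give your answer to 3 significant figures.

7.51 US fl oz = 0.00139695 bbl and 0.245 US cup = 0.000364583 bbl.
0.00139695 + 0.000364583 ≈ 0.00176 bbl.

0.00176 oil barrels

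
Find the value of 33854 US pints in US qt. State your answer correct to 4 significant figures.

1 US pint = 0.500000 US quarts.
Thus 33854 × 0.500000 ≈ 16930 US qt.

16930 US qt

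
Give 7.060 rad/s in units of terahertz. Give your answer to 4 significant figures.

1 rad/s = 1.59155e-13 THz.
So 7.060 × 1.59155e-13 ≈ 1.124e-12 THz.

1.124e-12 THz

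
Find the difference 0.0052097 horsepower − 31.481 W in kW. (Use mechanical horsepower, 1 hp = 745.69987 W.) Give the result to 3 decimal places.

0.0052097 hp = 0.00388487 kW and 31.481 W = 0.0314810 kW.
0.00388487 − 0.0314810 ≈ -0.028 kW.

-0.028 kilowatts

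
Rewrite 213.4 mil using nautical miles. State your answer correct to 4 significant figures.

2.927 × 10^-6 nautical miles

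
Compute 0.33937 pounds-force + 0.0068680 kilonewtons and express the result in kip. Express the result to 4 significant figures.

0.001883 kip

0.33937 lbf = 0.000339370 kip and 0.0068680 kN = 0.00154399 kip.
0.000339370 + 0.00154399 ≈ 0.001883 kip.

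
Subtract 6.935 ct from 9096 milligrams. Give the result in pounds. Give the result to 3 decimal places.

9096 mg = 0.0200532 lb and 6.935 ct = 0.00305781 lb.
0.0200532 − 0.00305781 ≈ 0.017 lb.

0.017 pounds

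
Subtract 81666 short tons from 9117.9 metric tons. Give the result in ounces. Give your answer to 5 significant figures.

-2.2917e+9 oz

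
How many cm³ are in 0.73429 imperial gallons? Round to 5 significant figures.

3338.1 cm³

1 imp gal = 4546.09 cm³.
0.73429 × 4546.09 ≈ 3338.1 cm³.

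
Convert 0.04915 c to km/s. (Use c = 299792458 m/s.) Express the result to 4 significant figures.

1 speed of light = 299792 kilometers per second.
0.04915 × 299792 ≈ 14730 km/s.

14730 km/s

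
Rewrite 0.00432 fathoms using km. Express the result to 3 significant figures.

7.90e-6 km

1 fathom = 0.00182880 kilometers.
Thus 0.00432 × 0.00182880 ≈ 7.90e-6 km.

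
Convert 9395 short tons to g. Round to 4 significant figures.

8.523e+9 grams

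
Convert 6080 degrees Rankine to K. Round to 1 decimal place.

°R = K × 9/5.
Applying the formula gives 3377.8 K.

3377.8 kelvins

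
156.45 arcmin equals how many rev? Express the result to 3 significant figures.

1 arcmin = 4.62963e-5 rev.
156.45 × 4.62963e-5 ≈ 0.00724 rev.

0.00724 revolutions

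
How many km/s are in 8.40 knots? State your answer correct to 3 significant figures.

1 knot = 0.000514444 kilometers per second.
So 8.40 × 0.000514444 ≈ 0.00432 km/s.

0.00432 km/s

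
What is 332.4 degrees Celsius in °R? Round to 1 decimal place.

°R = (°C + 273.15) × 9/5.
Applying the formula gives 1090.0 °R.

1090.0 degrees Rankine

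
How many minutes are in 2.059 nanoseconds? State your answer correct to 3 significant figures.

3.43 × 10^-11 min

1 nanosecond = 1.66667 × 10^-11 min.
Then 2.059 × 1.66667 × 10^-11 ≈ 3.43 × 10^-11 min.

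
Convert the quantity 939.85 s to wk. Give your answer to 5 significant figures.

1 second = 1.65344e-6 wk.
Thus 939.85 × 1.65344e-6 ≈ 0.0015540 wk.

0.0015540 weeks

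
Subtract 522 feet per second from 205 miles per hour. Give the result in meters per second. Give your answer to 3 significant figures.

205 mph = 91.6432 m/s and 522 ft/s = 159.106 m/s.
91.6432 − 159.106 ≈ -67.5 m/s.

-67.5 m/s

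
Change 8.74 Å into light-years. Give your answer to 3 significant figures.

1 angstrom = 1.05700 × 10^-26 light-years.
8.74 × 1.05700 × 10^-26 ≈ 9.24 × 10^-26 ly.

9.24 × 10^-26 ly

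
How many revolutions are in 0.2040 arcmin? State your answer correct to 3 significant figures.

9.44e-6 rev

1 arcminute = 4.62963e-5 rev.
0.2040 × 4.62963e-5 ≈ 9.44e-6 rev.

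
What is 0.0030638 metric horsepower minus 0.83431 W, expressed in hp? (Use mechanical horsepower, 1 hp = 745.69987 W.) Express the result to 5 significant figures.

0.0019031 horsepower

0.0030638 PS = 0.00302189 hp and 0.83431 W = 0.00111883 hp.
0.00302189 − 0.00111883 ≈ 0.0019031 hp.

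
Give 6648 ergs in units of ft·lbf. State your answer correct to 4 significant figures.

0.0004903 ft·lbf

1 erg = 7.37562 × 10^-8 ft·lbf.
Thus 6648 × 7.37562 × 10^-8 ≈ 0.0004903 ft·lbf.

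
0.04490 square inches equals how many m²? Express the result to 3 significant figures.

1 square inch = 0.000645160 square meters.
0.04490 × 0.000645160 ≈ 2.90e-5 m².

2.90e-5 m²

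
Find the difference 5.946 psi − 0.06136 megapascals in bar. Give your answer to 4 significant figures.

5.946 psi = 0.409962 bar and 0.06136 MPa = 0.613600 bar.
0.409962 − 0.613600 ≈ -0.2036 bar.

-0.2036 bar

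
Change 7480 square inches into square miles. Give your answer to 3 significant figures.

1.86 × 10^-6 square miles

1 in² = 2.49098 × 10^-10 square miles.
7480 × 2.49098 × 10^-10 ≈ 1.86 × 10^-6 mi².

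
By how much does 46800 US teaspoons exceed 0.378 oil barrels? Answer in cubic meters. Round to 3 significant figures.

0.171 cubic meters

46800 US tsp = 0.230674 m³ and 0.378 bbl = 0.0600972 m³.
0.230674 − 0.0600972 ≈ 0.171 m³.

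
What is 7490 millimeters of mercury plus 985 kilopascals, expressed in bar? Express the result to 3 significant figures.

19.8 bar

7490 mmHg = 9.98585 bar and 985 kPa = 9.85000 bar.
9.98585 + 9.85000 ≈ 19.8 bar.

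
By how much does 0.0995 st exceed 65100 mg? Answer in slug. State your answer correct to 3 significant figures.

0.0995 st = 0.0432958 slug and 65100 mg = 0.00446077 slug.
0.0432958 − 0.00446077 ≈ 0.0388 slug.

0.0388 slugs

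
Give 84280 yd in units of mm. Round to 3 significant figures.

7.71 × 10^7 mm

1 yd = 914.400 mm.
Then 84280 × 914.400 ≈ 7.71 × 10^7 mm.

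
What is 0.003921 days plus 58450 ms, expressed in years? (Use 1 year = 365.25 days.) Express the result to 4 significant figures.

1.259 × 10^-5 yr

0.003921 d = 1.07351 × 10^-5 yr and 58450 ms = 1.85217 × 10^-6 yr.
1.07351 × 10^-5 + 1.85217 × 10^-6 ≈ 1.259 × 10^-5 yr.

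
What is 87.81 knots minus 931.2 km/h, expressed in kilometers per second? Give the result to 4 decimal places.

87.81 kn = 0.0451734 km/s and 931.2 km/h = 0.258667 km/s.
0.0451734 − 0.258667 ≈ -0.2135 km/s.

-0.2135 km/s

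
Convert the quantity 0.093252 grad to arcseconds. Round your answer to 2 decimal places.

302.14 arcsec

1 gradian = 3240.00 arcsec.
Thus 0.093252 × 3240.00 ≈ 302.14 arcsec.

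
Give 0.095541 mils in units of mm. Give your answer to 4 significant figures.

0.002427 mm

1 mil = 0.0254000 mm.
Then 0.095541 × 0.0254000 ≈ 0.002427 mm.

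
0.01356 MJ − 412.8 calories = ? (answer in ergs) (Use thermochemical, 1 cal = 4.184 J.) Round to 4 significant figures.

1.183e+11 erg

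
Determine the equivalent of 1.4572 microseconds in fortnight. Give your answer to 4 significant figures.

1.205e-12 fortnight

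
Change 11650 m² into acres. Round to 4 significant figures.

2.879 acres

1 square meter = 0.000247105 acre.
Then 11650 × 0.000247105 ≈ 2.879 acre.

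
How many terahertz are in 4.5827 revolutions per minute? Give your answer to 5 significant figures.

7.6378e-14 THz

1 revolution per minute = 1.66667e-14 THz.
Then 4.5827 × 1.66667e-14 ≈ 7.6378e-14 THz.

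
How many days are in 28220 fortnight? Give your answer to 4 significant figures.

1 fortnight = 14.0000 days.
Thus 28220 × 14.0000 ≈ 395100 d.

395100 d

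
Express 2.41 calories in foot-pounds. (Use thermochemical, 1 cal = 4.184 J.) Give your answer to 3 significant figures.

1 cal = 3.08596 ft·lbf.
2.41 × 3.08596 ≈ 7.44 ft·lbf.

7.44 ft·lbf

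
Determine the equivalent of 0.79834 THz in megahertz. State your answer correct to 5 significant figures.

798340 megahertz

1 terahertz = 1.00000 × 10^6 megahertz.
0.79834 × 1.00000 × 10^6 ≈ 798340 MHz.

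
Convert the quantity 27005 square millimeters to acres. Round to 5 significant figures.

1 square millimeter = 2.47105 × 10^-10 acres.
Then 27005 × 2.47105 × 10^-10 ≈ 6.6731 × 10^-6 acre.

6.6731 × 10^-6 acres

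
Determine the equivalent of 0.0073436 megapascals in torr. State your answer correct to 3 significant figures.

55.1 torr

1 MPa = 7500.62 torr.
So 0.0073436 × 7500.62 ≈ 55.1 torr.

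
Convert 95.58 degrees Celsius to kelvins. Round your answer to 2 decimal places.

368.73 kelvins

K = °C + 273.15.
Applying the formula gives 368.73 K.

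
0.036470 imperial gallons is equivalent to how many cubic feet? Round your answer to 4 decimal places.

0.0059 ft³

1 imperial gallon = 0.160544 cubic feet.
So 0.036470 × 0.160544 ≈ 0.0059 ft³.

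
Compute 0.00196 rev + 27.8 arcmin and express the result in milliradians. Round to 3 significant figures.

20.4 mrad

0.00196 rev = 12.3150 mrad and 27.8 arcmin = 8.08669 mrad.
12.3150 + 8.08669 ≈ 20.4 mrad.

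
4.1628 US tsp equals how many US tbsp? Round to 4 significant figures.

1 US teaspoon = 0.333333 US tablespoons.
So 4.1628 × 0.333333 ≈ 1.388 US tbsp.

1.388 US tbsp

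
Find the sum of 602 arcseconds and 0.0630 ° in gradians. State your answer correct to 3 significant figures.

0.256 grad

602 arcsec = 0.185802 grad and 0.0630 ° = 0.0700000 grad.
0.185802 + 0.0700000 ≈ 0.256 grad.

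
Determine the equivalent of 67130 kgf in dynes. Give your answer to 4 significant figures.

6.583e+10 dynes

1 kilogram-force = 980665 dyn.
67130 × 980665 ≈ 6.583e+10 dyn.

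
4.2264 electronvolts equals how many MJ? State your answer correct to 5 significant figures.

1 electronvolt = 1.602177 × 10^-25 MJ.
Then 4.2264 × 1.602177 × 10^-25 ≈ 6.7714 × 10^-25 MJ.

6.7714 × 10^-25 MJ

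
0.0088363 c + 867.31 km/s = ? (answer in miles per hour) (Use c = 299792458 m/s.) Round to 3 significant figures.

7.87 × 10^6 mph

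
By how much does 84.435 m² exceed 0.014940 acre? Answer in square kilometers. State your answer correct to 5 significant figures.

2.3975 × 10^-5 km²

84.435 m² = 8.44350 × 10^-5 km² and 0.014940 acre = 6.04600 × 10^-5 km².
8.44350 × 10^-5 − 6.04600 × 10^-5 ≈ 2.3975 × 10^-5 km².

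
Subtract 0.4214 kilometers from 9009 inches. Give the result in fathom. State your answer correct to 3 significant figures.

-105 fathoms

9009 in = 125.125 fathom and 0.4214 km = 230.424 fathom.
125.125 − 230.424 ≈ -105 fathom.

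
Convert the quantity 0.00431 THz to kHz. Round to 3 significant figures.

4.31 × 10^6 kilohertz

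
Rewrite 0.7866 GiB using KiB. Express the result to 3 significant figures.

1 gibibyte = 1.04858 × 10^6 kibibytes.
So 0.7866 × 1.04858 × 10^6 ≈ 825000 KiB.

825000 KiB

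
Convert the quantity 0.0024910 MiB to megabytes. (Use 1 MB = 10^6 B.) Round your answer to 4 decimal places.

0.0026 MB

1 mebibyte = 1.04858 megabytes.
0.0024910 × 1.04858 ≈ 0.0026 MB.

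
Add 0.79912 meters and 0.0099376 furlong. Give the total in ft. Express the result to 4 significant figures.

9.181 feet

0.79912 m = 2.62178 ft and 0.0099376 furlong = 6.55882 ft.
2.62178 + 6.55882 ≈ 9.181 ft.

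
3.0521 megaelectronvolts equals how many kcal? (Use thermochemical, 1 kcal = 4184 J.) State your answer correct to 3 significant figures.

1.17e-16 kcal

1 megaelectronvolt = 3.82929e-17 kilocalories.
So 3.0521 × 3.82929e-17 ≈ 1.17e-16 kcal.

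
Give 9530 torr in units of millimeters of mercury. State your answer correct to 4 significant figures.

9530 mmHg

1 torr = 1.00000 mmHg.
9530 × 1.00000 ≈ 9530 mmHg.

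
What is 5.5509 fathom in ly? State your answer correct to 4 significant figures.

1.073e-15 ly

1 fathom = 1.93304e-16 ly.
Thus 5.5509 × 1.93304e-16 ≈ 1.073e-15 ly.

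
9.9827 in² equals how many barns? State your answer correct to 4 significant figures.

6.440 × 10^25 barns

1 in² = 6.45160 × 10^24 barn.
Thus 9.9827 × 6.45160 × 10^24 ≈ 6.440 × 10^25 barn.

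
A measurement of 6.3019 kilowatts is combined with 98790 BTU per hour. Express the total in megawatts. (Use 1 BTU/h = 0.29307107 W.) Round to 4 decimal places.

0.0353 megawatts

6.3019 kW = 0.00630190 MW and 98790 BTU/h = 0.0289525 MW.
0.00630190 + 0.0289525 ≈ 0.0353 MW.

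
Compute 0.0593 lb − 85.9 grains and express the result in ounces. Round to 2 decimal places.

0.0593 lb = 0.948800 oz and 85.9 gr = 0.196343 oz.
0.948800 − 0.196343 ≈ 0.75 oz.

0.75 oz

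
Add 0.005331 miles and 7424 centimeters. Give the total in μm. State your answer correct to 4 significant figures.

0.005331 mi = 8.57941 × 10^6 μm and 7424 cm = 7.42400 × 10^7 μm.
8.57941 × 10^6 + 7.42400 × 10^7 ≈ 8.282 × 10^7 μm.

8.282 × 10^7 micrometers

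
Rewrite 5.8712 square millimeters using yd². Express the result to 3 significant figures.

1 square millimeter = 1.19599e-6 square yards.
Thus 5.8712 × 1.19599e-6 ≈ 7.02e-6 yd².

7.02e-6 yd²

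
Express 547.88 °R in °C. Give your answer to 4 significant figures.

°R = (°C + 273.15) × 9/5.
Applying the formula gives 31.23 °C.

31.23 degrees Celsius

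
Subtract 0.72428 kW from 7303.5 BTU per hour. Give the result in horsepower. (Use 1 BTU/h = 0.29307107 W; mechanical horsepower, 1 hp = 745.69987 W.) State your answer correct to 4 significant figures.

7303.5 BTU/h = 2.87038 hp and 0.72428 kW = 0.971275 hp.
2.87038 − 0.971275 ≈ 1.899 hp.

1.899 hp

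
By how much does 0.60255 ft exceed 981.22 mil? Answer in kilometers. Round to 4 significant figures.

0.60255 ft = 0.000183657 km and 981.22 mil = 2.49230e-5 km.
0.000183657 − 2.49230e-5 ≈ 0.0001587 km.

0.0001587 kilometers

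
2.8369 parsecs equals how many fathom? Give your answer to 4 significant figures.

4.787 × 10^16 fathom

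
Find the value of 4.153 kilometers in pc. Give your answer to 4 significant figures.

1.346 × 10^-13 pc

1 kilometer = 3.24078 × 10^-14 pc.
So 4.153 × 3.24078 × 10^-14 ≈ 1.346 × 10^-13 pc.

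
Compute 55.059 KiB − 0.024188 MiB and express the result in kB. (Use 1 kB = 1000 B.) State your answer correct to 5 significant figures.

55.059 KiB = 56.3804 kB and 0.024188 MiB = 25.3630 kB.
56.3804 − 25.3630 ≈ 31.017 kB.

31.017 kilobytes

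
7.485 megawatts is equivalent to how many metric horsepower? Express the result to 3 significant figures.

1 MW = 1359.62 PS.
Thus 7.485 × 1359.62 ≈ 10200 PS.

10200 metric horsepower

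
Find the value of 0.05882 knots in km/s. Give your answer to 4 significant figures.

3.026e-5 km/s

1 kn = 0.000514444 km/s.
Then 0.05882 × 0.000514444 ≈ 3.026e-5 km/s.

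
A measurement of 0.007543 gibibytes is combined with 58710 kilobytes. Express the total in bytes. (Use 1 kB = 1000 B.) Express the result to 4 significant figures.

6.681 × 10^7 bytes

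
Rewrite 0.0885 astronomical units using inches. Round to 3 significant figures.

1 astronomical unit = 5.88968e+12 inches.
0.0885 × 5.88968e+12 ≈ 5.21e+11 in.

5.21e+11 inches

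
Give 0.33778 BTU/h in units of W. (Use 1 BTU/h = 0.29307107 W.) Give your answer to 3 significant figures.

0.0990 W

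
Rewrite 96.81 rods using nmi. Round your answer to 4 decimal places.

0.2629 nmi

1 rod = 0.00271555 nautical miles.
96.81 × 0.00271555 ≈ 0.2629 nmi.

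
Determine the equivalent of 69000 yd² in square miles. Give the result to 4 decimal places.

0.0223 mi²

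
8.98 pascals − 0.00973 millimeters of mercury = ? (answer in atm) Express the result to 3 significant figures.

7.58 × 10^-5 atmospheres

8.98 Pa = 8.86257 × 10^-5 atm and 0.00973 mmHg = 1.28026 × 10^-5 atm.
8.86257 × 10^-5 − 1.28026 × 10^-5 ≈ 7.58 × 10^-5 atm.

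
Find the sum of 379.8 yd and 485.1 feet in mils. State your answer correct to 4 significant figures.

379.8 yd = 1.36728 × 10^7 mil and 485.1 ft = 5.82120 × 10^6 mil.
1.36728 × 10^7 + 5.82120 × 10^6 ≈ 1.949 × 10^7 mil.

1.949 × 10^7 mil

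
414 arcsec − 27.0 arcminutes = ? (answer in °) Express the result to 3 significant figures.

-0.335 °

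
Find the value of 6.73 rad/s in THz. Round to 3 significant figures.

1.07 × 10^-12 terahertz

1 rad/s = 1.59155 × 10^-13 THz.
So 6.73 × 1.59155 × 10^-13 ≈ 1.07 × 10^-12 THz.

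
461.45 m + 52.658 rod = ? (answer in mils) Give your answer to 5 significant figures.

2.8594e+7 mil

461.45 m = 1.81673e+7 mil and 52.658 rod = 1.04263e+7 mil.
1.81673e+7 + 1.04263e+7 ≈ 2.8594e+7 mil.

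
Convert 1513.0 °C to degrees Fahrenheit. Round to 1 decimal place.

2755.4 degrees Fahrenheit

°C = (°F − 32) × 5/9.
Applying the formula gives 2755.4 °F.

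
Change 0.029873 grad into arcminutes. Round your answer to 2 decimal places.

1.61 arcminutes

1 gradian = 54.0000 arcmin.
0.029873 × 54.0000 ≈ 1.61 arcmin.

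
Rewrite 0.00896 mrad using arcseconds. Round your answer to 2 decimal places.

1.85 arcseconds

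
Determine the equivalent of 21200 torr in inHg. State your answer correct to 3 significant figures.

835 inches of mercury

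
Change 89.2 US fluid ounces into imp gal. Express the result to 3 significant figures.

1 US fl oz = 0.00650527 imperial gallons.
Thus 89.2 × 0.00650527 ≈ 0.580 imp gal.

0.580 imperial gallons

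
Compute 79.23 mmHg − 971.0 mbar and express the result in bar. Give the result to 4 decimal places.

-0.8654 bar

79.23 mmHg = 0.105631 bar and 971.0 mbar = 0.971000 bar.
0.105631 − 0.971000 ≈ -0.8654 bar.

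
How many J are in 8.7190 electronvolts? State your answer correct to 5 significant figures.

1 electronvolt = 1.60218e-19 joules.
So 8.7190 × 1.60218e-19 ≈ 1.3969e-18 J.

1.3969e-18 J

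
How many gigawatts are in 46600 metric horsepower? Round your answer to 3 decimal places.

0.034 GW

1 metric horsepower = 7.35499 × 10^-7 GW.
Then 46600 × 7.35499 × 10^-7 ≈ 0.034 GW.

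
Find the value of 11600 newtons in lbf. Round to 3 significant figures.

2610 lbf

1 N = 0.224809 pounds-force.
Thus 11600 × 0.224809 ≈ 2610 lbf.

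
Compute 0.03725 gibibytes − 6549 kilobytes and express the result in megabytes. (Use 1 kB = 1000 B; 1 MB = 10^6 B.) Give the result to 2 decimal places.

0.03725 GiB = 39.9969 MB and 6549 kB = 6.54900 MB.
39.9969 − 6.54900 ≈ 33.45 MB.

33.45 megabytes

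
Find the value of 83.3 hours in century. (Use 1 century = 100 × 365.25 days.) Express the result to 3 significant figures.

9.50e-5 century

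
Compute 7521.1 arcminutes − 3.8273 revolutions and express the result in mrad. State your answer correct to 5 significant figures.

7521.1 arcmin = 2187.80 mrad and 3.8273 rev = 24047.6 mrad.
2187.80 − 24047.6 ≈ -21860 mrad.

-21860 mrad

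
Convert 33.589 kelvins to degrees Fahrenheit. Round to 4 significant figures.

K = (°F + 459.67) × 5/9.
Applying the formula gives -399.2 °F.

-399.2 °F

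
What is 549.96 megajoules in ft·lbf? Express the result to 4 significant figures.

4.056e+8 ft·lbf

1 megajoule = 737562 foot-pounds.
Thus 549.96 × 737562 ≈ 4.056e+8 ft·lbf.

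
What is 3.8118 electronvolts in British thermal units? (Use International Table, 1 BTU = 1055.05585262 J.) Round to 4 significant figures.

5.788e-22 BTU

1 eV = 1.51857e-22 BTU.
3.8118 × 1.51857e-22 ≈ 5.788e-22 BTU.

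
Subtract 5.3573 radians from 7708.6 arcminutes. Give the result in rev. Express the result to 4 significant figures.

7708.6 arcmin = 0.356880 rev and 5.3573 rad = 0.852641 rev.
0.356880 − 0.852641 ≈ -0.4958 rev.

-0.4958 rev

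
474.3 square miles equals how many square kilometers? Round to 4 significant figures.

1 square mile = 2.58999 square kilometers.
474.3 × 2.58999 ≈ 1228 km².

1228 km²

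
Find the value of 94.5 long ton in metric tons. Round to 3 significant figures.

96.0 t

1 long ton = 1.01605 t.
Then 94.5 × 1.01605 ≈ 96.0 t.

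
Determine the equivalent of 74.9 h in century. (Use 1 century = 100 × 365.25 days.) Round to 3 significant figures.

1 h = 1.14077 × 10^-6 centuries.
Then 74.9 × 1.14077 × 10^-6 ≈ 8.54 × 10^-5 century.

8.54 × 10^-5 century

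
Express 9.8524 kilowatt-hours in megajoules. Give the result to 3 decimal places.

35.469 MJ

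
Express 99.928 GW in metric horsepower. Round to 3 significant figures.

1 gigawatt = 1.35962e+6 metric horsepower.
Then 99.928 × 1.35962e+6 ≈ 1.36e+8 PS.

1.36e+8 PS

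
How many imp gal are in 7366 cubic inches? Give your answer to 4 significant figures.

1 in³ = 0.00360465 imp gal.
Then 7366 × 0.00360465 ≈ 26.55 imp gal.

26.55 imp gal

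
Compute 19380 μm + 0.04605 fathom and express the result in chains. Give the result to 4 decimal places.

0.0051 chain

19380 μm = 0.000963374 chain and 0.04605 fathom = 0.00418636 chain.
0.000963374 + 0.00418636 ≈ 0.0051 chain.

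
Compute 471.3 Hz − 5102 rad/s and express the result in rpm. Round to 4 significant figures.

-20440 rpm

471.3 Hz = 28278.0 rpm and 5102 rad/s = 48720.5 rpm.
28278.0 − 48720.5 ≈ -20440 rpm.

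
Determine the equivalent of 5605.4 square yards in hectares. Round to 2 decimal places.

0.47 ha

1 square yard = 8.36127 × 10^-5 hectares.
Then 5605.4 × 8.36127 × 10^-5 ≈ 0.47 ha.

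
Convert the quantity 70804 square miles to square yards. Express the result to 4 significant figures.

2.193e+11 square yards

1 square mile = 3.09760e+6 square yards.
Thus 70804 × 3.09760e+6 ≈ 2.193e+11 yd².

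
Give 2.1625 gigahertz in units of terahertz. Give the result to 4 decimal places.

0.0022 THz

1 gigahertz = 0.00100000 THz.
Thus 2.1625 × 0.00100000 ≈ 0.0022 THz.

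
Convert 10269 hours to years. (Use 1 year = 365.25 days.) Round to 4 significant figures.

1 hour = 0.000114077 yr.
Then 10269 × 0.000114077 ≈ 1.171 yr.

1.171 yr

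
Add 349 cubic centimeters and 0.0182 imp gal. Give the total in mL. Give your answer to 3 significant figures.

432 mL

349 cm³ = 349.000 mL and 0.0182 imp gal = 82.7388 mL.
349.000 + 82.7388 ≈ 432 mL.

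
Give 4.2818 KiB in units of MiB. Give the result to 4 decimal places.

0.0042 mebibytes

1 kibibyte = 0.0009765625 mebibytes.
So 4.2818 × 0.0009765625 ≈ 0.0042 MiB.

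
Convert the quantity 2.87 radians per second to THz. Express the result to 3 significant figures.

1 radian per second = 1.59155e-13 THz.
So 2.87 × 1.59155e-13 ≈ 4.57e-13 THz.

4.57e-13 THz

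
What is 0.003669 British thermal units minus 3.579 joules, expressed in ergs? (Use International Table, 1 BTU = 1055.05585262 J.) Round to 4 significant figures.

0.003669 BTU = 3.87100e+7 erg and 3.579 J = 3.57900e+7 erg.
3.87100e+7 − 3.57900e+7 ≈ 2.920e+6 erg.

2.920e+6 erg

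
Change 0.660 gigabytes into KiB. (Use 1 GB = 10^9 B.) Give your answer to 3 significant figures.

1 gigabyte = 976562.5 kibibytes.
Thus 0.660 × 976562.5 ≈ 645000 KiB.

645000 kibibytes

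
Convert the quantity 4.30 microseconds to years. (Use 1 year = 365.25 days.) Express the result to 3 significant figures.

1.36e-13 yr

1 μs = 3.16881e-14 yr.
So 4.30 × 3.16881e-14 ≈ 1.36e-13 yr.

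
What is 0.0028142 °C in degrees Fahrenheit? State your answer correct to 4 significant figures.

°F = °C × 9/5 + 32.
Applying the formula gives 32.01 °F.

32.01 degrees Fahrenheit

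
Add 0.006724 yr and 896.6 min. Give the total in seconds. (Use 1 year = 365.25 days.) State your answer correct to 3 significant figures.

266000 s

0.006724 yr = 212193 s and 896.6 min = 53796.0 s.
212193 + 53796.0 ≈ 266000 s.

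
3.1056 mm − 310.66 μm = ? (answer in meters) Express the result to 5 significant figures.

3.1056 mm = 0.00310560 m and 310.66 μm = 0.000310660 m.
0.00310560 − 0.000310660 ≈ 0.0027949 m.

0.0027949 m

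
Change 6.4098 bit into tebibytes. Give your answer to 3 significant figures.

7.29e-13 tebibytes

1 bit = 1.13687e-13 TiB.
Thus 6.4098 × 1.13687e-13 ≈ 7.29e-13 TiB.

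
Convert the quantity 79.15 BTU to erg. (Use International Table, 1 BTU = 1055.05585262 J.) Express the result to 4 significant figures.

8.351e+11 erg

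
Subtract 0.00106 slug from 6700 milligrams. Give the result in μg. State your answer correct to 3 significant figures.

-8.77 × 10^6 μg

6700 mg = 6.70000 × 10^6 μg and 0.00106 slug = 1.54695 × 10^7 μg.
6.70000 × 10^6 − 1.54695 × 10^7 ≈ -8.77 × 10^6 μg.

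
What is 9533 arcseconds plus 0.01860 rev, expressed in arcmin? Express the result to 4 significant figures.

9533 arcsec = 158.883 arcmin and 0.01860 rev = 401.760 arcmin.
158.883 + 401.760 ≈ 560.6 arcmin.

560.6 arcminutes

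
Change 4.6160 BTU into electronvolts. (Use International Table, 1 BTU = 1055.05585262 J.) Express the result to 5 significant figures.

3.0397 × 10^22 eV

1 British thermal unit = 6.58514 × 10^21 eV.
Thus 4.6160 × 6.58514 × 10^21 ≈ 3.0397 × 10^22 eV.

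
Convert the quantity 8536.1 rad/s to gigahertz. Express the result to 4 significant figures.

1 radian per second = 1.59155 × 10^-10 GHz.
8536.1 × 1.59155 × 10^-10 ≈ 1.359 × 10^-6 GHz.

1.359 × 10^-6 GHz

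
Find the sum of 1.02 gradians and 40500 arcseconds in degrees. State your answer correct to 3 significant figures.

1.02 grad = 0.918000 ° and 40500 arcsec = 11.2500 °.
0.918000 + 11.2500 ≈ 12.2 °.

12.2 degrees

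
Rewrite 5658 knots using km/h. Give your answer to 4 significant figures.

10480 km/h

1 knot = 1.85200 km/h.
Thus 5658 × 1.85200 ≈ 10480 km/h.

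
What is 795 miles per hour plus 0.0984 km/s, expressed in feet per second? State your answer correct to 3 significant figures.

1490 ft/s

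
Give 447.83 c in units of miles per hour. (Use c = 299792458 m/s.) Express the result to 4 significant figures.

3.003 × 10^11 mph

1 speed of light = 6.70617 × 10^8 mph.
Thus 447.83 × 6.70617 × 10^8 ≈ 3.003 × 10^11 mph.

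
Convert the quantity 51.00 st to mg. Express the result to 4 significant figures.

3.239 × 10^8 milligrams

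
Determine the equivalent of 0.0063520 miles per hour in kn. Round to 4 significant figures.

1 mph = 0.868976 kn.
0.0063520 × 0.868976 ≈ 0.005520 kn.

0.005520 kn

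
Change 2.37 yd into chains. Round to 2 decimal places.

0.11 chain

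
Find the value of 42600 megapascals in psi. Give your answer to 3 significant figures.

1 MPa = 145.038 psi.
Thus 42600 × 145.038 ≈ 6.18 × 10^6 psi.

6.18 × 10^6 psi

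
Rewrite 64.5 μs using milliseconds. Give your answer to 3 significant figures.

1 μs = 0.00100000 ms.
Thus 64.5 × 0.00100000 ≈ 0.0645 ms.

0.0645 milliseconds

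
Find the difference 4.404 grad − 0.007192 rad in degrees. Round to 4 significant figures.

3.552 °

4.404 grad = 3.96360 ° and 0.007192 rad = 0.412071 °.
3.96360 − 0.412071 ≈ 3.552 °.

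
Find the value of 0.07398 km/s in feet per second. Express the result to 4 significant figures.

242.7 ft/s

1 km/s = 3280.84 feet per second.
Then 0.07398 × 3280.84 ≈ 242.7 ft/s.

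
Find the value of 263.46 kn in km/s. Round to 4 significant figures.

0.1355 km/s

1 kn = 0.000514444 kilometers per second.
Thus 263.46 × 0.000514444 ≈ 0.1355 km/s.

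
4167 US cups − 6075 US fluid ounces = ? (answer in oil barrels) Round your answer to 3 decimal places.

5.071 oil barrels

4167 US cup = 6.20089 bbl and 6075 US fl oz = 1.13002 bbl.
6.20089 − 1.13002 ≈ 5.071 bbl.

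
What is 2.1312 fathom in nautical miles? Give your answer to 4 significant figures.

0.002105 nautical miles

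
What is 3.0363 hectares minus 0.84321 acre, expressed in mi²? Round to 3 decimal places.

0.010 mi²

3.0363 ha = 0.0117232 mi² and 0.84321 acre = 0.00131752 mi².
0.0117232 − 0.00131752 ≈ 0.010 mi².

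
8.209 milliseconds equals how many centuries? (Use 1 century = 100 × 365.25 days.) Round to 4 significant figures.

2.601 × 10^-12 century

1 ms = 3.16881 × 10^-13 century.
8.209 × 3.16881 × 10^-13 ≈ 2.601 × 10^-12 century.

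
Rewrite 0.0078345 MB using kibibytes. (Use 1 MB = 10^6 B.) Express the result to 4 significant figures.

1 MB = 976.5625 KiB.
0.0078345 × 976.5625 ≈ 7.651 KiB.

7.651 KiB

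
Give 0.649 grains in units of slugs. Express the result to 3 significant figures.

1 grain = 4.44014 × 10^-6 slug.
Then 0.649 × 4.44014 × 10^-6 ≈ 2.88 × 10^-6 slug.

2.88 × 10^-6 slugs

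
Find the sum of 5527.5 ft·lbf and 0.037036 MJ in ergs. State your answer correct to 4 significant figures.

4.453 × 10^11 erg

5527.5 ft·lbf = 7.49428 × 10^10 erg and 0.037036 MJ = 3.70360 × 10^11 erg.
7.49428 × 10^10 + 3.70360 × 10^11 ≈ 4.453 × 10^11 erg.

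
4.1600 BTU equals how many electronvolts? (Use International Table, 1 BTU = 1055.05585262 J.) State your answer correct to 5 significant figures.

1 British thermal unit = 6.58514 × 10^21 eV.
4.1600 × 6.58514 × 10^21 ≈ 2.7394 × 10^22 eV.

2.7394 × 10^22 electronvolts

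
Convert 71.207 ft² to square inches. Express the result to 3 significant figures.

10300 square inches

1 square foot = 144.000 in².
Thus 71.207 × 144.000 ≈ 10300 in².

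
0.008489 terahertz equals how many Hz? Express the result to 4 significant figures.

8.489 × 10^9 Hz

1 terahertz = 1.00000 × 10^12 Hz.
Then 0.008489 × 1.00000 × 10^12 ≈ 8.489 × 10^9 Hz.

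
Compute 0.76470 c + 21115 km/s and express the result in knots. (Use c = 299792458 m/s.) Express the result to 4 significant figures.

4.867 × 10^8 kn

0.76470 c = 4.45629 × 10^8 kn and 21115 km/s = 4.10443 × 10^7 kn.
4.45629 × 10^8 + 4.10443 × 10^7 ≈ 4.867 × 10^8 kn.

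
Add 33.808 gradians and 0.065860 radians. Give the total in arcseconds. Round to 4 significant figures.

123100 arcseconds

33.808 grad = 109538 arcsec and 0.065860 rad = 13584.6 arcsec.
109538 + 13584.6 ≈ 123100 arcsec.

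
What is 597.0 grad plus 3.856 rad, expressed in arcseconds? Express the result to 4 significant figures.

597.0 grad = 1.93428 × 10^6 arcsec and 3.856 rad = 795357 arcsec.
1.93428 × 10^6 + 795357 ≈ 2.730 × 10^6 arcsec.

2.730 × 10^6 arcseconds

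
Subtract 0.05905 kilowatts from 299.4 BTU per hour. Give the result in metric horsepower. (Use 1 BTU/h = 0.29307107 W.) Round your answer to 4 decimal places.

299.4 BTU/h = 0.119301 PS and 0.05905 kW = 0.0802857 PS.
0.119301 − 0.0802857 ≈ 0.0390 PS.

0.0390 PS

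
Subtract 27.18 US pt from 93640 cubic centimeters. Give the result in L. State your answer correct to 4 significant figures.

80.78 liters

93640 cm³ = 93.6400 L and 27.18 US pt = 12.8609 L.
93.6400 − 12.8609 ≈ 80.78 L.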